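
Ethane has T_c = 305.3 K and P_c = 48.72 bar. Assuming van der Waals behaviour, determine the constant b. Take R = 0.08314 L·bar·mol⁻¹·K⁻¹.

b ≈ 0.06512 L/mol

From T_c = 8a/(27Rb) and P_c = a/(27b²): b = R T_c/(8 P_c).
b = (0.08314)(305.3)/(8×48.72) = 25.383/389.76 = 0.06512 L/mol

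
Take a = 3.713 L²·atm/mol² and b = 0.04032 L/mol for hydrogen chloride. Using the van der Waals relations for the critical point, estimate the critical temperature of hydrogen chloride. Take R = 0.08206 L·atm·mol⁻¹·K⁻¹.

T_c ≈ 332.5 K

For a van der Waals gas, T_c = 8a/(27Rb).
T_c = 8×3.713/(27×0.08206×0.04032) = 29.704/0.089334 = 332.5 K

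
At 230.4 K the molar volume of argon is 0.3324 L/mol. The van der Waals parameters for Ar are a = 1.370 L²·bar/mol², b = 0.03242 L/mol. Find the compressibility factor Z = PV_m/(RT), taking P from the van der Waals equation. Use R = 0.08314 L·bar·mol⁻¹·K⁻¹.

Z ≈ 0.8929

P = RT/(V_m − b) − a/V_m² = (0.08314)(230.4)/(0.3324 − 0.03242) − 1.370/(0.3324)²
  = 19.155/0.29998 − 12.399 = 63.854 − 12.399 = 51.455 bar
Z = PV_m/(RT) = (51.455)(0.3324)/((0.08314)(230.4)) = 17.104/19.155 = 0.8929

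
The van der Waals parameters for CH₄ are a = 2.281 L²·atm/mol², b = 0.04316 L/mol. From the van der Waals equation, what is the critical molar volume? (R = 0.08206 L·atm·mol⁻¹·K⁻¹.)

V_m,c ≈ 0.1295 L/mol

For a van der Waals gas, V_m,c = 3b.
V_m,c = 3×0.04316 = 0.1295 L/mol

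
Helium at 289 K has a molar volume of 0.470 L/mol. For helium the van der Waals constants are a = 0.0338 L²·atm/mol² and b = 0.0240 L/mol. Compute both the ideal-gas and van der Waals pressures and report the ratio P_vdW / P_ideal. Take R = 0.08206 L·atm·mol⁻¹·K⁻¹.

P_vdW / P_ideal ≈ 1.051

Ideal: P_ideal = RT/V_m = (0.08206)(289)/0.470 = 50.4582 atm
vdW: P = RT/(V_m − b) − a/V_m² = 23.7153/0.446000 − 0.0338/0.220900 = 53.1733 − 0.153010 = 53.0203 atm
Ratio = 53.0203/50.4582 = 1.051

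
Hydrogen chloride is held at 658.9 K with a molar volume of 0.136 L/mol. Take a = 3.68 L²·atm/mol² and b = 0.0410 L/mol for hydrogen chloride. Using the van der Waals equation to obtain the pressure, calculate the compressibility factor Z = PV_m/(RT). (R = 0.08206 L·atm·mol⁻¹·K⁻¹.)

P = RT/(V_m − b) − a/V_m² = (0.08206)(658.9)/(0.136 − 0.0410) − 3.68/(0.136)²
  = 54.069/0.095000 − 198.96 = 569.15 − 198.96 = 370.19 atm
Z = PV_m/(RT) = (370.19)(0.136)/((0.08206)(658.9)) = 50.346/54.069 = 0.9311

Z ≈ 0.9311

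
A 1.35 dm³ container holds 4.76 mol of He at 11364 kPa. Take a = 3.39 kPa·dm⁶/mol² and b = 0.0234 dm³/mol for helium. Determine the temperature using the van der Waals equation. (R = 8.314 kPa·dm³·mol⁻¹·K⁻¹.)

T = (P + a n²/V²)(V − nb)/(nR)
P + a n²/V² = 11364 + (3.39)(4.76)²/(1.35)² = 11406 kPa
V − nb = 1.35 − (4.76)(0.0234) = 1.2386 dm³
T = (11406)(1.2386)/((4.76)(8.314)) = 357.0 K

T ≈ 357.0 K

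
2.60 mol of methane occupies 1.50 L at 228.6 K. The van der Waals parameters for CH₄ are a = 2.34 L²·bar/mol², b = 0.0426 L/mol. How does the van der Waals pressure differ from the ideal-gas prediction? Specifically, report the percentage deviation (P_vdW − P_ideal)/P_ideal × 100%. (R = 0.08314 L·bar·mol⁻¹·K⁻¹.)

Ideal: P_ideal = nRT/V = (2.60)(0.08314)(228.6)/1.50 = 32.9434 bar
vdW: P = nRT/(V − nb) − a n²/V² = 49.4151/1.38924 − 15.8184/2.25000 = 35.5699 − 7.03040 = 28.5395 bar
% deviation = (28.5395 − 32.9434)/32.9434 × 100% = -13.37%

-13.37 %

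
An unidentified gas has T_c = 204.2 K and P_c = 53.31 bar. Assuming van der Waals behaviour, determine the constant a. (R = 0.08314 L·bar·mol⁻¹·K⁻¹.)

From T_c = 8a/(27Rb) and P_c = a/(27b²): a = 27 R² T_c²/(64 P_c).
a = 27×(0.08314)²×(204.2)²/(64×53.31) = 7782.1/3411.8 = 2.281 L²·bar/mol²

a ≈ 2.281 L²·bar/mol²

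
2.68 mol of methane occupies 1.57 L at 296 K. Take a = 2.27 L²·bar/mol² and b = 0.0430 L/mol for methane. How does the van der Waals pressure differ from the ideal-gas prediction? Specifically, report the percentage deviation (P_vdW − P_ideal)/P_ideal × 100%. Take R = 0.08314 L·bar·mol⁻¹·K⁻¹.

-7.82 %

Ideal: P_ideal = nRT/V = (2.68)(0.08314)(296)/1.57 = 42.0085 bar
vdW: P = nRT/(V − nb) − a n²/V² = 65.9533/1.45476 − 16.3040/2.46490 = 45.3362 − 6.61447 = 38.7217 bar
% deviation = (38.7217 − 42.0085)/42.0085 × 100% = -7.82%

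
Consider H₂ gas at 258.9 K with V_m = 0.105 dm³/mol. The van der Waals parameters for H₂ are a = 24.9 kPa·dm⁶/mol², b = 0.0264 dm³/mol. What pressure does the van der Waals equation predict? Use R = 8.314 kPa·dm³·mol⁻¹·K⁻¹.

P = RT/(V_m − b) − a/V_m²
RT/(V_m − b) = (8.314)(258.9)/(0.105 − 0.0264) = 2152.5/0.078600 = 27385 kPa
a/V_m² = 24.9/(0.105)² = 2258.5 kPa
P = 27385 − 2258.5 = 25127 kPa

P ≈ 25127 kPa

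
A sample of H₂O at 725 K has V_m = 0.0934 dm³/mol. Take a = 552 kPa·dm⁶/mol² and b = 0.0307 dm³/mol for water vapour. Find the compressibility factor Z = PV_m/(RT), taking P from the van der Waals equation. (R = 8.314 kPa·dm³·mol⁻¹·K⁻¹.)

P = RT/(V_m − b) − a/V_m² = (8.314)(725)/(0.0934 − 0.0307) − 552/(0.0934)²
  = 6027.7/0.062700 − 63277 = 96136 − 63277 = 32859 kPa
Z = PV_m/(RT) = (32859)(0.0934)/((8.314)(725)) = 3069.0/6027.7 = 0.5091

Z ≈ 0.5091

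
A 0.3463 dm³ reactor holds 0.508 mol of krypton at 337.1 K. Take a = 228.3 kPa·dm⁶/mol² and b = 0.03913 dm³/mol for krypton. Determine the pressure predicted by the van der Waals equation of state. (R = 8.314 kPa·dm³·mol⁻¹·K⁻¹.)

P = nRT/(V − nb) − a n²/V²
nRT/(V − nb) = (0.508)(8.314)(337.1)/(0.3463 − 0.508×0.03913) = 1423.7/0.32642 = 4361.6 kPa
a n²/V² = (228.3)(0.508)²/(0.3463)² = 491.28 kPa
P = 4361.6 − 491.28 = 3870 kPa

P ≈ 3870 kPa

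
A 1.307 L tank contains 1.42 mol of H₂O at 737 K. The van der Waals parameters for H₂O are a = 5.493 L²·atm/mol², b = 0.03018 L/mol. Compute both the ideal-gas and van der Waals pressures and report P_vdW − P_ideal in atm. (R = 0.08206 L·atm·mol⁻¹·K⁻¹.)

ΔP ≈ -4.256 atm

Ideal: P_ideal = nRT/V = (1.42)(0.08206)(737)/1.307 = 65.7070 atm
vdW: P = nRT/(V − nb) − a n²/V² = 85.8791/1.26414 − 11.0761/1.70825 = 67.9348 − 6.48389 = 61.4509 atm
ΔP = 61.4509 − 65.7070 = -4.256 atm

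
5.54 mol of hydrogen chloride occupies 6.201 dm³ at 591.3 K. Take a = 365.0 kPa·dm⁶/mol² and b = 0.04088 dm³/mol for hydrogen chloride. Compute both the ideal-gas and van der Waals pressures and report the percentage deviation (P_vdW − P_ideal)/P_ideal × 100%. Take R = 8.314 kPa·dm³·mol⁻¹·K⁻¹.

-2.84 %

Ideal: P_ideal = nRT/V = (5.54)(8.314)(591.3)/6.201 = 4392.04 kPa
vdW: P = nRT/(V − nb) − a n²/V² = 27235.0/5.97452 − 11202.4/38.4524 = 4558.53 − 291.332 = 4267.20 kPa
% deviation = (4267.20 − 4392.04)/4392.04 × 100% = -2.84%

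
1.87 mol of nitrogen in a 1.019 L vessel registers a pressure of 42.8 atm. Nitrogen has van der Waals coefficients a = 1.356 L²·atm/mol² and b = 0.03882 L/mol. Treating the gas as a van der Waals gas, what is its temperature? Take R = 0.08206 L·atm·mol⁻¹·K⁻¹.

T ≈ 292.1 K

T = (P + a n²/V²)(V − nb)/(nR)
P + a n²/V² = 42.8 + (1.356)(1.87)²/(1.019)² = 47.367 atm
V − nb = 1.019 − (1.87)(0.03882) = 0.94641 L
T = (47.367)(0.94641)/((1.87)(0.08206)) = 292.1 K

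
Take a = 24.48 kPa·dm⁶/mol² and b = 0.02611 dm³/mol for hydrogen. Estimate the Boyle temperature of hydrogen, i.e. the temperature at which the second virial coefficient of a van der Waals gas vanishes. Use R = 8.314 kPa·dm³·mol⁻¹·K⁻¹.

For a van der Waals gas the second virial coefficient B₂ = b − a/(RT) vanishes at T_B = a/(Rb).
T_B = 24.48/(8.314×0.02611) = 24.48/0.21708 = 112.8 K

T_B ≈ 112.8 K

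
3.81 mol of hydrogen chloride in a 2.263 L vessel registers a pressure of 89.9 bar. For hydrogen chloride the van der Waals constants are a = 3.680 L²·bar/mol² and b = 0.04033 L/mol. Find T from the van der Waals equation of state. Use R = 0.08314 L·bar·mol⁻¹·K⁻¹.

T ≈ 668.1 K

T = (P + a n²/V²)(V − nb)/(nR)
P + a n²/V² = 89.9 + (3.680)(3.81)²/(2.263)² = 100.33 bar
V − nb = 2.263 − (3.81)(0.04033) = 2.1093 L
T = (100.33)(2.1093)/((3.81)(0.08314)) = 668.1 K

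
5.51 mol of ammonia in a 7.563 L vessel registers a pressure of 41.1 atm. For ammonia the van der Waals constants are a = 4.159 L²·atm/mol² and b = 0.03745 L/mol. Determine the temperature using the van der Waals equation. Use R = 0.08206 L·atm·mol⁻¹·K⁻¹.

T = (P + a n²/V²)(V − nb)/(nR)
P + a n²/V² = 41.1 + (4.159)(5.51)²/(7.563)² = 43.308 atm
V − nb = 7.563 − (5.51)(0.03745) = 7.3567 L
T = (43.308)(7.3567)/((5.51)(0.08206)) = 704.6 K

T ≈ 704.6 K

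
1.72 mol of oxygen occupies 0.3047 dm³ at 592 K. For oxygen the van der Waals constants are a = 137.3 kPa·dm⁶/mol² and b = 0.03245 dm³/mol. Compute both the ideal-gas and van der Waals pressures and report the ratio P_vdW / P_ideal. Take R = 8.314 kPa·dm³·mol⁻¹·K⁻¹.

Ideal: P_ideal = nRT/V = (1.72)(8.314)(592)/0.3047 = 27783.5 kPa
vdW: P = nRT/(V − nb) − a n²/V² = 8465.65/0.248886 − 406.188/0.0928421 = 34014.2 − 4375.04 = 29639.2 kPa
Ratio = 29639.2/27783.5 = 1.067

P_vdW / P_ideal ≈ 1.067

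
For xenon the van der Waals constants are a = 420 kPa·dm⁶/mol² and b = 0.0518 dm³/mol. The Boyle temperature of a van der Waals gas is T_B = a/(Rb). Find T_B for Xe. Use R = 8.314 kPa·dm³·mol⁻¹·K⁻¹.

For a van der Waals gas the second virial coefficient B₂ = b − a/(RT) vanishes at T_B = a/(Rb).
T_B = 420/(8.314×0.0518) = 420/0.43067 = 975.2 K

T_B ≈ 975.2 K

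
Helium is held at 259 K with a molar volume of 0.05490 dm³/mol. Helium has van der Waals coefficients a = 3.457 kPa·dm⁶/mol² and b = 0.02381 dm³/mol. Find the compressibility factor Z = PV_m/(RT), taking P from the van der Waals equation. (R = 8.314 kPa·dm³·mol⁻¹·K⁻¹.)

Z ≈ 1.737

P = RT/(V_m − b) − a/V_m² = (8.314)(259)/(0.05490 − 0.02381) − 3.457/(0.05490)²
  = 2153.3/0.031090 − 1147.0 = 69260 − 1147.0 = 68113 kPa
Z = PV_m/(RT) = (68113)(0.05490)/((8.314)(259)) = 3739.4/2153.3 = 1.737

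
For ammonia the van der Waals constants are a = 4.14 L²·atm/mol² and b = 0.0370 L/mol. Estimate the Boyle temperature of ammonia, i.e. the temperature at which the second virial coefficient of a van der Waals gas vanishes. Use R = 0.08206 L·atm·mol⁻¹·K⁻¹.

For a van der Waals gas the second virial coefficient B₂ = b − a/(RT) vanishes at T_B = a/(Rb).
T_B = 4.14/(0.08206×0.0370) = 4.14/0.0030362 = 1364 K

T_B ≈ 1364 K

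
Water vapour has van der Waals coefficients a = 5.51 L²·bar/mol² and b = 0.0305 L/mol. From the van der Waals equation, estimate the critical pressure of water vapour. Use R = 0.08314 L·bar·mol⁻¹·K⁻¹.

P_c ≈ 219.4 bar

For a van der Waals gas, P_c = a/(27b²).
P_c = 5.51/(27×(0.0305)²) = 5.51/0.025117 = 219.4 bar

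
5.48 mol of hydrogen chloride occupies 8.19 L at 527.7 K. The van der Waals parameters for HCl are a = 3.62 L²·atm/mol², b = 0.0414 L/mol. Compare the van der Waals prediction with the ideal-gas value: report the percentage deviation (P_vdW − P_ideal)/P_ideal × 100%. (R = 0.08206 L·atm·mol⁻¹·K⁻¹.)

-2.74 %

Ideal: P_ideal = nRT/V = (5.48)(0.08206)(527.7)/8.19 = 28.9745 atm
vdW: P = nRT/(V − nb) − a n²/V² = 237.301/7.96313 − 108.710/67.0761 = 29.8000 − 1.62070 = 28.1793 atm
% deviation = (28.1793 − 28.9745)/28.9745 × 100% = -2.74%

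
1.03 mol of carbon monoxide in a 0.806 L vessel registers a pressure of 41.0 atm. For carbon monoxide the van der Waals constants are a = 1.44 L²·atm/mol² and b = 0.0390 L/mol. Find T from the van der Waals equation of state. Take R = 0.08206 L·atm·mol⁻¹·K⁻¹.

T ≈ 392.8 K

T = (P + a n²/V²)(V − nb)/(nR)
P + a n²/V² = 41.0 + (1.44)(1.03)²/(0.806)² = 43.352 atm
V − nb = 0.806 − (1.03)(0.0390) = 0.76583 L
T = (43.352)(0.76583)/((1.03)(0.08206)) = 392.8 K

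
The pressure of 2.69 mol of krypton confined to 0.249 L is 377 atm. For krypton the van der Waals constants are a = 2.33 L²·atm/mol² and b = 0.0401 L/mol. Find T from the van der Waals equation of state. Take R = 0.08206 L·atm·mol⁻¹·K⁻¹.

T = (P + a n²/V²)(V − nb)/(nR)
P + a n²/V² = 377 + (2.33)(2.69)²/(0.249)² = 648.93 atm
V − nb = 0.249 − (2.69)(0.0401) = 0.14113 L
T = (648.93)(0.14113)/((2.69)(0.08206)) = 414.9 K

T ≈ 414.9 K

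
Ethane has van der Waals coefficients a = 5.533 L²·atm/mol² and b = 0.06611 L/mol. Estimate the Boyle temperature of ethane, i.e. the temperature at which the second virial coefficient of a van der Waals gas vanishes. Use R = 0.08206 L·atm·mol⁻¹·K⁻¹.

T_B ≈ 1020 K

For a van der Waals gas the second virial coefficient B₂ = b − a/(RT) vanishes at T_B = a/(Rb).
T_B = 5.533/(0.08206×0.06611) = 5.533/0.0054250 = 1020 K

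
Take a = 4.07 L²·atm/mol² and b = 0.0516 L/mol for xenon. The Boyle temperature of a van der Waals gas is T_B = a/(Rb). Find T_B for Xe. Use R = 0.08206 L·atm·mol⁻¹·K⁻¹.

For a van der Waals gas the second virial coefficient B₂ = b − a/(RT) vanishes at T_B = a/(Rb).
T_B = 4.07/(0.08206×0.0516) = 4.07/0.0042343 = 961.2 K

T_B ≈ 961.2 K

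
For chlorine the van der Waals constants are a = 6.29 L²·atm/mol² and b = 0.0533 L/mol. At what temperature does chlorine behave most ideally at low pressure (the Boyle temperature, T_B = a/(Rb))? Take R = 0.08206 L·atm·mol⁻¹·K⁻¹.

For a van der Waals gas the second virial coefficient B₂ = b − a/(RT) vanishes at T_B = a/(Rb).
T_B = 6.29/(0.08206×0.0533) = 6.29/0.0043738 = 1438 K

T_B ≈ 1438 K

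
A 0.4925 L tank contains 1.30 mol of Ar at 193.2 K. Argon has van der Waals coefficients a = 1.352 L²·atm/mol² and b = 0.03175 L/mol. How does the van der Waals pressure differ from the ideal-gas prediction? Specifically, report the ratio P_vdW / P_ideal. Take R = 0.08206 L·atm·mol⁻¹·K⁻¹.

P_vdW / P_ideal ≈ 0.8664

Ideal: P_ideal = nRT/V = (1.30)(0.08206)(193.2)/0.4925 = 41.8481 atm
vdW: P = nRT/(V − nb) − a n²/V² = 20.6102/0.451225 − 2.28488/0.242556 = 45.6761 − 9.42001 = 36.2561 atm
Ratio = 36.2561/41.8481 = 0.8664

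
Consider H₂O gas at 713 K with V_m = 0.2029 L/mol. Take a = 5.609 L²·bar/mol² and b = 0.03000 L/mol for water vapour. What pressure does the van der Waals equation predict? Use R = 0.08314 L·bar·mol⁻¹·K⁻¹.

P ≈ 206.6 bar

P = RT/(V_m − b) − a/V_m²
RT/(V_m − b) = (0.08314)(713)/(0.2029 − 0.03000) = 59.279/0.17290 = 342.85 bar
a/V_m² = 5.609/(0.2029)² = 136.25 bar
P = 342.85 − 136.25 = 206.6 bar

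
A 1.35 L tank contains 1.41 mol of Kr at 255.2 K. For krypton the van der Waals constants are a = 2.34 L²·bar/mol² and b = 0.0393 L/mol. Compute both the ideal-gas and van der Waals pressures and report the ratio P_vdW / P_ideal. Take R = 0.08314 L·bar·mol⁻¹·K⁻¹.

Ideal: P_ideal = nRT/V = (1.41)(0.08314)(255.2)/1.35 = 22.1603 bar
vdW: P = nRT/(V − nb) − a n²/V² = 29.9164/1.29459 − 4.65215/1.82250 = 23.1088 − 2.55262 = 20.5562 bar
Ratio = 20.5562/22.1603 = 0.9276

P_vdW / P_ideal ≈ 0.9276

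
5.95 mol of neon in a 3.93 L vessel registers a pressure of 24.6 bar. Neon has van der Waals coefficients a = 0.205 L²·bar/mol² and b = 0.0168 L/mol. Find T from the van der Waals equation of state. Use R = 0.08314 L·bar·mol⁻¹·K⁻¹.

T = (P + a n²/V²)(V − nb)/(nR)
P + a n²/V² = 24.6 + (0.205)(5.95)²/(3.93)² = 25.070 bar
V − nb = 3.93 − (5.95)(0.0168) = 3.8300 L
T = (25.070)(3.8300)/((5.95)(0.08314)) = 194.1 K

T ≈ 194.1 K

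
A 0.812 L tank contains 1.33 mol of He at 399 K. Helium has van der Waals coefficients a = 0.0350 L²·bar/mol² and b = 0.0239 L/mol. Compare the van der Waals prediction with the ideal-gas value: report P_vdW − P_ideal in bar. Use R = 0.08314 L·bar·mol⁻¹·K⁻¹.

ΔP ≈ 2.120 bar

Ideal: P_ideal = nRT/V = (1.33)(0.08314)(399)/0.812 = 54.3349 bar
vdW: P = nRT/(V − nb) − a n²/V² = 44.1199/0.780213 − 0.0619115/0.659344 = 56.5485 − 0.0938986 = 56.4546 bar
ΔP = 56.4546 − 54.3349 = 2.120 bar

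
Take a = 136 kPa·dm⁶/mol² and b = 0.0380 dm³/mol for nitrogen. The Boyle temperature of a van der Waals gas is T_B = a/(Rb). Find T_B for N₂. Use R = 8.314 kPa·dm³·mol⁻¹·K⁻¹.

For a van der Waals gas the second virial coefficient B₂ = b − a/(RT) vanishes at T_B = a/(Rb).
T_B = 136/(8.314×0.0380) = 136/0.31593 = 430.5 K

T_B ≈ 430.5 K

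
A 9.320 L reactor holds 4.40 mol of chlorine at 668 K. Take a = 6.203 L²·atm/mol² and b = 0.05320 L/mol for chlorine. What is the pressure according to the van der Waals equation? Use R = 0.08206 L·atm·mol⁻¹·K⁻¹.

P = nRT/(V − nb) − a n²/V²
nRT/(V − nb) = (4.40)(0.08206)(668)/(9.320 − 4.40×0.05320) = 241.19/9.0859 = 26.546 atm
a n²/V² = (6.203)(4.40)²/(9.320)² = 1.3825 atm
P = 26.546 − 1.3825 = 25.16 atm

P ≈ 25.16 atm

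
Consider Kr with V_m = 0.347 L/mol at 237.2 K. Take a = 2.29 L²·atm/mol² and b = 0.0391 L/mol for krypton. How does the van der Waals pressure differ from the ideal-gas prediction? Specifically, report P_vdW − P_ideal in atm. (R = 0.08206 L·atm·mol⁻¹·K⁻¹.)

ΔP ≈ -11.90 atm

Ideal: P_ideal = RT/V_m = (0.08206)(237.2)/0.347 = 56.0940 atm
vdW: P = RT/(V_m − b) − a/V_m² = 19.4646/0.307900 − 2.29/0.120409 = 63.2173 − 19.0185 = 44.1988 atm
ΔP = 44.1988 − 56.0940 = -11.90 atm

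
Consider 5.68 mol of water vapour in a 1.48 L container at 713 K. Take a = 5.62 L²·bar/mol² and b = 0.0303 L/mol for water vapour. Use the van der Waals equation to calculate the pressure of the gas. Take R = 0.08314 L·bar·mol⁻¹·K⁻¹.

P = nRT/(V − nb) − a n²/V²
nRT/(V − nb) = (5.68)(0.08314)(713)/(1.48 − 5.68×0.0303) = 336.70/1.3079 = 257.44 bar
a n²/V² = (5.62)(5.68)²/(1.48)² = 82.777 bar
P = 257.44 − 82.777 = 174.7 bar

P ≈ 174.7 bar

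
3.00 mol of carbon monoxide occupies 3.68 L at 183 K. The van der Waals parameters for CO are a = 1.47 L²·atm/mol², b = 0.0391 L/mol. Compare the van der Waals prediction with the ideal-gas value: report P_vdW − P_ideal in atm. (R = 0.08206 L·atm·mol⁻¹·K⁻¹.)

ΔP ≈ -0.574 atm

Ideal: P_ideal = nRT/V = (3.00)(0.08206)(183)/3.68 = 12.2421 atm
vdW: P = nRT/(V − nb) − a n²/V² = 45.0509/3.56270 − 13.2300/13.5424 = 12.6452 − 0.976932 = 11.6683 atm
ΔP = 11.6683 − 12.2421 = -0.574 atm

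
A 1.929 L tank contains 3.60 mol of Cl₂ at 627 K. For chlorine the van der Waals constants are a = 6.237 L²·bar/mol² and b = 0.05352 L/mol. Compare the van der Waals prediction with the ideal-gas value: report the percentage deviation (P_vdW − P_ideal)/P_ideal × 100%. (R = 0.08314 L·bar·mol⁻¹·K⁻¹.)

-11.23 %

Ideal: P_ideal = nRT/V = (3.60)(0.08314)(627)/1.929 = 97.2854 bar
vdW: P = nRT/(V − nb) − a n²/V² = 187.664/1.73633 − 80.8315/3.72104 = 108.081 − 21.7228 = 86.358 bar
% deviation = (86.358 − 97.2854)/97.2854 × 100% = -11.23%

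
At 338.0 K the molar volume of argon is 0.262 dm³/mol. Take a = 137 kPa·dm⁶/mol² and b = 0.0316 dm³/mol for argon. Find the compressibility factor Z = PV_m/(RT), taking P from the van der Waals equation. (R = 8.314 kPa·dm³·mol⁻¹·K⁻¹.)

Z ≈ 0.9511

P = RT/(V_m − b) − a/V_m² = (8.314)(338.0)/(0.262 − 0.0316) − 137/(0.262)²
  = 2810.1/0.23040 − 1995.8 = 12197 − 1995.8 = 10201 kPa
Z = PV_m/(RT) = (10201)(0.262)/((8.314)(338.0)) = 2672.7/2810.1 = 0.9511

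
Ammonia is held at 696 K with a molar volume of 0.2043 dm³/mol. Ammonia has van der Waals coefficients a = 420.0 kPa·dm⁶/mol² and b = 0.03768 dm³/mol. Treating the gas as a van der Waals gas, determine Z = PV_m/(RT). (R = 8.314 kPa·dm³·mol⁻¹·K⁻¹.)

Z ≈ 0.8709

P = RT/(V_m − b) − a/V_m² = (8.314)(696)/(0.2043 − 0.03768) − 420.0/(0.2043)²
  = 5786.5/0.16662 − 10063 = 34729 − 10063 = 24666 kPa
Z = PV_m/(RT) = (24666)(0.2043)/((8.314)(696)) = 5039.3/5786.5 = 0.8709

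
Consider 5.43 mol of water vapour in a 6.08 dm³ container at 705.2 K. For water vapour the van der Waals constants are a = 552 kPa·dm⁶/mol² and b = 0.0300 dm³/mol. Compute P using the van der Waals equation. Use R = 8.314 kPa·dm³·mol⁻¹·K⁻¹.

P = nRT/(V − nb) − a n²/V²
nRT/(V − nb) = (5.43)(8.314)(705.2)/(6.08 − 5.43×0.0300) = 31836/5.9171 = 5380.3 kPa
a n²/V² = (552)(5.43)²/(6.08)² = 440.28 kPa
P = 5380.3 − 440.28 = 4940 kPa

P ≈ 4940 kPa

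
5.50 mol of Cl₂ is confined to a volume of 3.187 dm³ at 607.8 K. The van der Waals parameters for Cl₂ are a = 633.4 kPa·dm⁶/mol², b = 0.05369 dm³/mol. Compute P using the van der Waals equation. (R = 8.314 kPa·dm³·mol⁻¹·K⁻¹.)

P = nRT/(V − nb) − a n²/V²
nRT/(V − nb) = (5.50)(8.314)(607.8)/(3.187 − 5.50×0.05369) = 27793/2.8917 = 9611.3 kPa
a n²/V² = (633.4)(5.50)²/(3.187)² = 1886.4 kPa
P = 9611.3 − 1886.4 = 7725 kPa

P ≈ 7725 kPa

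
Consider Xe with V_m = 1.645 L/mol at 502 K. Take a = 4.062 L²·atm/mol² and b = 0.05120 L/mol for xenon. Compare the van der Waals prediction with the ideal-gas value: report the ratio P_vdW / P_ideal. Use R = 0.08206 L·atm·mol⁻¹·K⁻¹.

Ideal: P_ideal = RT/V_m = (0.08206)(502)/1.645 = 25.0420 atm
vdW: P = RT/(V_m − b) − a/V_m² = 41.1941/1.59380 − 4.062/2.70603 = 25.8465 − 1.50109 = 24.3454 atm
Ratio = 24.3454/25.0420 = 0.9722

P_vdW / P_ideal ≈ 0.9722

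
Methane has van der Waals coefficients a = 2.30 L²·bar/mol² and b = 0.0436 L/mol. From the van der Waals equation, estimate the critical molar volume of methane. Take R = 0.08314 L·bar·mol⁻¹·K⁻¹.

V_m,c ≈ 0.1308 L/mol

For a van der Waals gas, V_m,c = 3b.
V_m,c = 3×0.0436 = 0.1308 L/mol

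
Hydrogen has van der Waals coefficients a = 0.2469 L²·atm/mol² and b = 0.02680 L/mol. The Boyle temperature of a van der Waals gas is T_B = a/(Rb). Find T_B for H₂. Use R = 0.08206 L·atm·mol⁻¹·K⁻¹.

For a van der Waals gas the second virial coefficient B₂ = b − a/(RT) vanishes at T_B = a/(Rb).
T_B = 0.2469/(0.08206×0.02680) = 0.2469/0.0021992 = 112.3 K

T_B ≈ 112.3 K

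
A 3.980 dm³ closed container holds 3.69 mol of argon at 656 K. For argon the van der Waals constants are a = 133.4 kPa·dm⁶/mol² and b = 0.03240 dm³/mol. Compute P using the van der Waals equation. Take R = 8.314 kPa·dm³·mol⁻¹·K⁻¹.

P ≈ 5099 kPa

P = nRT/(V − nb) − a n²/V²
nRT/(V − nb) = (3.69)(8.314)(656)/(3.980 − 3.69×0.03240) = 20125/3.8604 = 5213.2 kPa
a n²/V² = (133.4)(3.69)²/(3.980)² = 114.67 kPa
P = 5213.2 − 114.67 = 5099 kPa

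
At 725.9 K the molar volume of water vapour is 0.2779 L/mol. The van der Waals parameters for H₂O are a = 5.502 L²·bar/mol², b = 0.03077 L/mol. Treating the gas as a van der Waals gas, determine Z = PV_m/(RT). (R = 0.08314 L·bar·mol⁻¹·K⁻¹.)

Z ≈ 0.7965

P = RT/(V_m − b) − a/V_m² = (0.08314)(725.9)/(0.2779 − 0.03077) − 5.502/(0.2779)²
  = 60.351/0.24713 − 71.243 = 244.21 − 71.243 = 172.97 bar
Z = PV_m/(RT) = (172.97)(0.2779)/((0.08314)(725.9)) = 48.068/60.351 = 0.7965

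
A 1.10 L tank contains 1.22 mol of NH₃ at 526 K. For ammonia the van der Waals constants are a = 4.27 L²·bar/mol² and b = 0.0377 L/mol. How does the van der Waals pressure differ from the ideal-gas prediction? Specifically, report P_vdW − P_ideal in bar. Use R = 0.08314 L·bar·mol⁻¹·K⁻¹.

ΔP ≈ -3.136 bar

Ideal: P_ideal = nRT/V = (1.22)(0.08314)(526)/1.10 = 48.5024 bar
vdW: P = nRT/(V − nb) − a n²/V² = 53.3526/1.05401 − 6.35547/1.21000 = 50.6187 − 5.25245 = 45.3663 bar
ΔP = 45.3663 − 48.5024 = -3.136 bar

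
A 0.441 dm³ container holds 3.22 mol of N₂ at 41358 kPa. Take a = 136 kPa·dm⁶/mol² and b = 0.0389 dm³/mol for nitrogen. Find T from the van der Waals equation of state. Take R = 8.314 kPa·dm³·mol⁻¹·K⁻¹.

T = (P + a n²/V²)(V − nb)/(nR)
P + a n²/V² = 41358 + (136)(3.22)²/(0.441)² = 48609 kPa
V − nb = 0.441 − (3.22)(0.0389) = 0.31574 dm³
T = (48609)(0.31574)/((3.22)(8.314)) = 573.3 K

T ≈ 573.3 K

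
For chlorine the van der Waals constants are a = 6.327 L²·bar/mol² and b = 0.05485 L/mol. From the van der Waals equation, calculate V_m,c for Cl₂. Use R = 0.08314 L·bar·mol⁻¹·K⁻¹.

V_m,c ≈ 0.1646 L/mol

For a van der Waals gas, V_m,c = 3b.
V_m,c = 3×0.05485 = 0.1646 L/mol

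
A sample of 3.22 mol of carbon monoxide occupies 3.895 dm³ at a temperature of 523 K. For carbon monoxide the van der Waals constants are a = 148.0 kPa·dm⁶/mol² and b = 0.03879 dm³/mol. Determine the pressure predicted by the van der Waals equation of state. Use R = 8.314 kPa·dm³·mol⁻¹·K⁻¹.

P ≈ 3613 kPa

P = nRT/(V − nb) − a n²/V²
nRT/(V − nb) = (3.22)(8.314)(523)/(3.895 − 3.22×0.03879) = 14001/3.7701 = 3713.7 kPa
a n²/V² = (148.0)(3.22)²/(3.895)² = 101.15 kPa
P = 3713.7 − 101.15 = 3613 kPa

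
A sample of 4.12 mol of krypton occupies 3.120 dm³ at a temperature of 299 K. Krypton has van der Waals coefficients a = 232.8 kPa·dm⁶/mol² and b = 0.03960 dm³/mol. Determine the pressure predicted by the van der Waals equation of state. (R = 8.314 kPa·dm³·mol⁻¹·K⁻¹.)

P = nRT/(V − nb) − a n²/V²
nRT/(V − nb) = (4.12)(8.314)(299)/(3.120 − 4.12×0.03960) = 10242/2.9568 = 3463.9 kPa
a n²/V² = (232.8)(4.12)²/(3.120)² = 405.95 kPa
P = 3463.9 − 405.95 = 3058 kPa

P ≈ 3058 kPa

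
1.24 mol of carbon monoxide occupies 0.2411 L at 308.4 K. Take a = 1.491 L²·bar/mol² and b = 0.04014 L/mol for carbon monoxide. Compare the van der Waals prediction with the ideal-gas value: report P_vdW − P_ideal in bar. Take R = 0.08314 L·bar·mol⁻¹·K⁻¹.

Ideal: P_ideal = nRT/V = (1.24)(0.08314)(308.4)/0.2411 = 131.871 bar
vdW: P = nRT/(V − nb) − a n²/V² = 31.7941/0.191326 − 2.29256/0.0581292 = 166.178 − 39.4390 = 126.739 bar
ΔP = 126.739 − 131.871 = -5.13 bar

ΔP ≈ -5.13 bar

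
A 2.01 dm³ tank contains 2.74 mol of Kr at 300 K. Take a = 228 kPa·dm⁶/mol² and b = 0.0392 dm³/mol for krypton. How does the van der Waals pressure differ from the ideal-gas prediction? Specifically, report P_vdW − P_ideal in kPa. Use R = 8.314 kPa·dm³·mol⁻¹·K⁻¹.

Ideal: P_ideal = nRT/V = (2.74)(8.314)(300)/2.01 = 3400.05 kPa
vdW: P = nRT/(V − nb) − a n²/V² = 6834.11/1.90259 − 1711.73/4.04010 = 3592.00 − 423.685 = 3168.32 kPa
ΔP = 3168.32 − 3400.05 = -231.7 kPa

ΔP ≈ -231.7 kPa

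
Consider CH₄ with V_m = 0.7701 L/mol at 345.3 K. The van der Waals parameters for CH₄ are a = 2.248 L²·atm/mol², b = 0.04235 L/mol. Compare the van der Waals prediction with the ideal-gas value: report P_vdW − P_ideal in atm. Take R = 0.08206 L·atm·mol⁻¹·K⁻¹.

ΔP ≈ -1.649 atm

Ideal: P_ideal = RT/V_m = (0.08206)(345.3)/0.7701 = 36.7943 atm
vdW: P = RT/(V_m − b) − a/V_m² = 28.3353/0.727750 − 2.248/0.593054 = 38.9355 − 3.79055 = 35.1450 atm
ΔP = 35.1450 − 36.7943 = -1.649 atm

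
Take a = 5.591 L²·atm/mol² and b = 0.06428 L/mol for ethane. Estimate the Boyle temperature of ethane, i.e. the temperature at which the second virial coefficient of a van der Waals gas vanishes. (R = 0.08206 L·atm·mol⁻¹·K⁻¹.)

For a van der Waals gas the second virial coefficient B₂ = b − a/(RT) vanishes at T_B = a/(Rb).
T_B = 5.591/(0.08206×0.06428) = 5.591/0.0052748 = 1060 K

T_B ≈ 1060 K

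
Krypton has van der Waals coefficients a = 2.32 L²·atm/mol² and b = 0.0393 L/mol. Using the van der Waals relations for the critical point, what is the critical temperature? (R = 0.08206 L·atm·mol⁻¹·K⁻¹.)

For a van der Waals gas, T_c = 8a/(27Rb).
T_c = 8×2.32/(27×0.08206×0.0393) = 18.560/0.087074 = 213.2 K

T_c ≈ 213.2 K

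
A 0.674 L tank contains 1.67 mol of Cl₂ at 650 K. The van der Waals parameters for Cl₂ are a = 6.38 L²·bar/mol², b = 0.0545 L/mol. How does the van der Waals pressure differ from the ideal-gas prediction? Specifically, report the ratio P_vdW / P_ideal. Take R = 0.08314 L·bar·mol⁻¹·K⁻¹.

Ideal: P_ideal = nRT/V = (1.67)(0.08314)(650)/0.674 = 133.900 bar
vdW: P = nRT/(V − nb) − a n²/V² = 90.2485/0.582985 − 17.7932/0.454276 = 154.804 − 39.1683 = 115.636 bar
Ratio = 115.636/133.900 = 0.8636

P_vdW / P_ideal ≈ 0.8636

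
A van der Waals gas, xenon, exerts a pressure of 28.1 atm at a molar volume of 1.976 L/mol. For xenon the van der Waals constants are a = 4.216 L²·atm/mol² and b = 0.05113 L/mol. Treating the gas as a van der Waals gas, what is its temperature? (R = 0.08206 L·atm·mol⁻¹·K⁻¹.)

T = (P + a/V_m²)(V_m − b)/R
P + a/V_m² = 28.1 + 4.216/(1.976)² = 29.180 atm
V_m − b = 1.976 − 0.05113 = 1.9249 L/mol
T = (29.180)(1.9249)/0.08206 = 684.5 K

T ≈ 684.5 K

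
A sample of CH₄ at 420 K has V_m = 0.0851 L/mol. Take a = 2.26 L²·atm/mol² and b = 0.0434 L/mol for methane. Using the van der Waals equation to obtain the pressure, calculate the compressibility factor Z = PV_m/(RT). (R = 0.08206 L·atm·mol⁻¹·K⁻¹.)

P = RT/(V_m − b) − a/V_m² = (0.08206)(420)/(0.0851 − 0.0434) − 2.26/(0.0851)²
  = 34.465/0.041700 − 312.07 = 826.50 − 312.07 = 514.43 atm
Z = PV_m/(RT) = (514.43)(0.0851)/((0.08206)(420)) = 43.778/34.465 = 1.270

Z ≈ 1.270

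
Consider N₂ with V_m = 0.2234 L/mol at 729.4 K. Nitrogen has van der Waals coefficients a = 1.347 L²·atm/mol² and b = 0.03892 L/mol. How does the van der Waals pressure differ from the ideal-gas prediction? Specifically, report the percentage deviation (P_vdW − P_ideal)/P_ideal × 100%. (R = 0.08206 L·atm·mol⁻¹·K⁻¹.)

11.02 %

Ideal: P_ideal = RT/V_m = (0.08206)(729.4)/0.2234 = 267.926 atm
vdW: P = RT/(V_m − b) − a/V_m² = 59.8546/0.184480 − 1.347/0.0499076 = 324.450 − 26.9899 = 297.460 atm
% deviation = (297.460 − 267.926)/267.926 × 100% = 11.02%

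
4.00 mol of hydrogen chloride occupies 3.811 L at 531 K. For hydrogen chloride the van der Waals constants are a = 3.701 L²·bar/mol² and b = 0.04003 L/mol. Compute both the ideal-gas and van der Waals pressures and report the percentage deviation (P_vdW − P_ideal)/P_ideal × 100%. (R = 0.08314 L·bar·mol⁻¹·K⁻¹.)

-4.41 %

Ideal: P_ideal = nRT/V = (4.00)(0.08314)(531)/3.811 = 46.3368 bar
vdW: P = nRT/(V − nb) − a n²/V² = 176.589/3.65088 − 59.2160/14.5237 = 48.3689 − 4.07720 = 44.2917 bar
% deviation = (44.2917 − 46.3368)/46.3368 × 100% = -4.41%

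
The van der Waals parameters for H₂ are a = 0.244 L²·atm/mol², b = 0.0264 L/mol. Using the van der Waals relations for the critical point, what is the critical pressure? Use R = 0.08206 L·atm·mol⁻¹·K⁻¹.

For a van der Waals gas, P_c = a/(27b²).
P_c = 0.244/(27×(0.0264)²) = 0.244/0.018818 = 12.97 atm

P_c ≈ 12.97 atm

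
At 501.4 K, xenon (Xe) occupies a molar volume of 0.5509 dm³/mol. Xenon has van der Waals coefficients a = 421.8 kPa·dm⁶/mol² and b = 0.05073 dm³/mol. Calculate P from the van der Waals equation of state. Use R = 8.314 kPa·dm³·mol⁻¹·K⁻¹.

P = RT/(V_m − b) − a/V_m²
RT/(V_m − b) = (8.314)(501.4)/(0.5509 − 0.05073) = 4168.6/0.50017 = 8334.4 kPa
a/V_m² = 421.8/(0.5509)² = 1389.8 kPa
P = 8334.4 − 1389.8 = 6945 kPa

P ≈ 6945 kPa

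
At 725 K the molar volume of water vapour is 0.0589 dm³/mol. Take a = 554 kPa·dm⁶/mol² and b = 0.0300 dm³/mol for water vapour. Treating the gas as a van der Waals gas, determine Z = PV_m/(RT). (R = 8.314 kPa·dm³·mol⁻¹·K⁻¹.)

Z ≈ 0.4776

P = RT/(V_m − b) − a/V_m² = (8.314)(725)/(0.0589 − 0.0300) − 554/(0.0589)²
  = 6027.7/0.028900 − 159691 = 208571 − 159691 = 48880 kPa
Z = PV_m/(RT) = (48880)(0.0589)/((8.314)(725)) = 2879.0/6027.7 = 0.4776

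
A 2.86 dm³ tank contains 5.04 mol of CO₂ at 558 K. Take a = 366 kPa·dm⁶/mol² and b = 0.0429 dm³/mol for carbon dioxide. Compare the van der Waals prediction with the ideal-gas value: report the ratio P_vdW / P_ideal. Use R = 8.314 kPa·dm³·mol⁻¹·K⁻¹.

Ideal: P_ideal = nRT/V = (5.04)(8.314)(558)/2.86 = 8175.39 kPa
vdW: P = nRT/(V − nb) − a n²/V² = 23381.6/2.64378 − 9296.99/8.17960 = 8844.00 − 1136.61 = 7707.39 kPa
Ratio = 7707.39/8175.39 = 0.9428

P_vdW / P_ideal ≈ 0.9428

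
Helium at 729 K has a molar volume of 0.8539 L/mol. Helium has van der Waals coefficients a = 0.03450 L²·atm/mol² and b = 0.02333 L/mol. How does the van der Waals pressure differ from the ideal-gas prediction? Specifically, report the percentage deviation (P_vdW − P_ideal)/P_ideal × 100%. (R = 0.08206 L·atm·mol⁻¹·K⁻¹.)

2.74 %

Ideal: P_ideal = RT/V_m = (0.08206)(729)/0.8539 = 70.0571 atm
vdW: P = RT/(V_m − b) − a/V_m² = 59.8217/0.830570 − 0.03450/0.729145 = 72.0249 − 0.0473157 = 71.9776 atm
% deviation = (71.9776 − 70.0571)/70.0571 × 100% = 2.74%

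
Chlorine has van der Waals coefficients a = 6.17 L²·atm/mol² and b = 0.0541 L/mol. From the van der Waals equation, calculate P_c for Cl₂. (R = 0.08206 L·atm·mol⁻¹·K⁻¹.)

P_c ≈ 78.08 atm

For a van der Waals gas, P_c = a/(27b²).
P_c = 6.17/(27×(0.0541)²) = 6.17/0.079024 = 78.08 atm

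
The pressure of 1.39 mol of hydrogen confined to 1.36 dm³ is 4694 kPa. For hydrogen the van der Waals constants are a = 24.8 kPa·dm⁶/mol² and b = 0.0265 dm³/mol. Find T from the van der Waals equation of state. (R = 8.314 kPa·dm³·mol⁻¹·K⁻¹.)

T ≈ 540.4 K

T = (P + a n²/V²)(V − nb)/(nR)
P + a n²/V² = 4694 + (24.8)(1.39)²/(1.36)² = 4719.9 kPa
V − nb = 1.36 − (1.39)(0.0265) = 1.3232 dm³
T = (4719.9)(1.3232)/((1.39)(8.314)) = 540.4 K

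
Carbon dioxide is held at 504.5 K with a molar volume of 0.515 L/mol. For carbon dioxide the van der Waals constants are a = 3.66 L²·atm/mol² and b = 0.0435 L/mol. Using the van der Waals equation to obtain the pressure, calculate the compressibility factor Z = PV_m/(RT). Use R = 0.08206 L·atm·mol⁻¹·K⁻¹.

P = RT/(V_m − b) − a/V_m² = (0.08206)(504.5)/(0.515 − 0.0435) − 3.66/(0.515)²
  = 41.399/0.47150 − 13.800 = 87.803 − 13.800 = 74.003 atm
Z = PV_m/(RT) = (74.003)(0.515)/((0.08206)(504.5)) = 38.112/41.399 = 0.9206

Z ≈ 0.9206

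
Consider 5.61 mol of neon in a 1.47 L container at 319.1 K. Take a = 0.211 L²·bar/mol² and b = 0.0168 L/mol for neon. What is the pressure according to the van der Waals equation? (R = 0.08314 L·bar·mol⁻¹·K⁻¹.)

P ≈ 105.1 bar

P = nRT/(V − nb) − a n²/V²
nRT/(V − nb) = (5.61)(0.08314)(319.1)/(1.47 − 5.61×0.0168) = 148.83/1.3758 = 108.18 bar
a n²/V² = (0.211)(5.61)²/(1.47)² = 3.0731 bar
P = 108.18 − 3.0731 = 105.1 bar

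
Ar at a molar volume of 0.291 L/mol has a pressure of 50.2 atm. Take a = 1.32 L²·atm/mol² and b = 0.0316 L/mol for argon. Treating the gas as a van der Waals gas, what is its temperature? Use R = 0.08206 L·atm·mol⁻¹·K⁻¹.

T ≈ 208.0 K

T = (P + a/V_m²)(V_m − b)/R
P + a/V_m² = 50.2 + 1.32/(0.291)² = 65.788 atm
V_m − b = 0.291 − 0.0316 = 0.25940 L/mol
T = (65.788)(0.25940)/0.08206 = 208.0 K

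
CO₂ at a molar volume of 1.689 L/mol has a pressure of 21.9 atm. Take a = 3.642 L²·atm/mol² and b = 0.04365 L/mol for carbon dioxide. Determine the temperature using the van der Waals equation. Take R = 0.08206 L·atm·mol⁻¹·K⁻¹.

T = (P + a/V_m²)(V_m − b)/R
P + a/V_m² = 21.9 + 3.642/(1.689)² = 23.177 atm
V_m − b = 1.689 − 0.04365 = 1.6454 L/mol
T = (23.177)(1.6454)/0.08206 = 464.7 K

T ≈ 464.7 K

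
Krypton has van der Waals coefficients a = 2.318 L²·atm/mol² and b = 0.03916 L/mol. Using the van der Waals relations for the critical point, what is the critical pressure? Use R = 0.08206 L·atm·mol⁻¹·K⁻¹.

P_c ≈ 55.98 atm

For a van der Waals gas, P_c = a/(27b²).
P_c = 2.318/(27×(0.03916)²) = 2.318/0.041405 = 55.98 atm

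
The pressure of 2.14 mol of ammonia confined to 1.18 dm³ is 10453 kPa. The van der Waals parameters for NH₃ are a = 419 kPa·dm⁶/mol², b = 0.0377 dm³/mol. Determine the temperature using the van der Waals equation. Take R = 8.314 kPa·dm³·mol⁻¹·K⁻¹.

T ≈ 731.0 K

T = (P + a n²/V²)(V − nb)/(nR)
P + a n²/V² = 10453 + (419)(2.14)²/(1.18)² = 11831 kPa
V − nb = 1.18 − (2.14)(0.0377) = 1.0993 dm³
T = (11831)(1.0993)/((2.14)(8.314)) = 731.0 K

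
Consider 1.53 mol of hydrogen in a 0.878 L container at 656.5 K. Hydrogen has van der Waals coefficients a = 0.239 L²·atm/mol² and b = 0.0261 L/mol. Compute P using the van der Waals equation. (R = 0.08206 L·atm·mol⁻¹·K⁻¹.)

P ≈ 97.63 atm

P = nRT/(V − nb) − a n²/V²
nRT/(V − nb) = (1.53)(0.08206)(656.5)/(0.878 − 1.53×0.0261) = 82.425/0.83807 = 98.351 atm
a n²/V² = (0.239)(1.53)²/(0.878)² = 0.72576 atm
P = 98.351 − 0.72576 = 97.63 atm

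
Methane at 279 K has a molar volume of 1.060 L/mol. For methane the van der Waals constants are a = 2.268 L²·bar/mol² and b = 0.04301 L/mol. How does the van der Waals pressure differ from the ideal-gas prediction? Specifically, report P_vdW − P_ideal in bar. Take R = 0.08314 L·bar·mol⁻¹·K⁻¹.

Ideal: P_ideal = RT/V_m = (0.08314)(279)/1.060 = 21.8831 bar
vdW: P = RT/(V_m − b) − a/V_m² = 23.1961/1.01699 − 2.268/1.12360 = 22.8086 − 2.01851 = 20.7901 bar
ΔP = 20.7901 − 21.8831 = -1.093 bar

ΔP ≈ -1.093 bar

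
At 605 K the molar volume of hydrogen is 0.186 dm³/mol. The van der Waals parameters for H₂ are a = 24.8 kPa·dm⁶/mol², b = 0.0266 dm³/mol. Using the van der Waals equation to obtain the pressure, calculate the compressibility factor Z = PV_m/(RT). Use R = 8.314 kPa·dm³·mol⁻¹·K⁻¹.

P = RT/(V_m − b) − a/V_m² = (8.314)(605)/(0.186 − 0.0266) − 24.8/(0.186)²
  = 5030.0/0.15940 − 716.85 = 31556 − 716.85 = 30839 kPa
Z = PV_m/(RT) = (30839)(0.186)/((8.314)(605)) = 5736.1/5030.0 = 1.140

Z ≈ 1.140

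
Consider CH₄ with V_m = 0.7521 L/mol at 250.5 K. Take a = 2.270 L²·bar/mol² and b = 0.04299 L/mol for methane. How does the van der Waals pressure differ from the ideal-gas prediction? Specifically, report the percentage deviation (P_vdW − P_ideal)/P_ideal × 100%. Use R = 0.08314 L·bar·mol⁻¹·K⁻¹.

Ideal: P_ideal = RT/V_m = (0.08314)(250.5)/0.7521 = 27.6912 bar
vdW: P = RT/(V_m − b) − a/V_m² = 20.8266/0.709110 − 2.270/0.565654 = 29.3701 − 4.01305 = 25.3571 bar
% deviation = (25.3571 − 27.6912)/27.6912 × 100% = -8.43%

-8.43 %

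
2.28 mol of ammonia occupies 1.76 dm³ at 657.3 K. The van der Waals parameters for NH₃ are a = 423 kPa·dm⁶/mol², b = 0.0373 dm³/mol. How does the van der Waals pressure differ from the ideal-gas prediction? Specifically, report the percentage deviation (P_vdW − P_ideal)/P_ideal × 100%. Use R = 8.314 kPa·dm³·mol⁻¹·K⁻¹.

Ideal: P_ideal = nRT/V = (2.28)(8.314)(657.3)/1.76 = 7079.39 kPa
vdW: P = nRT/(V − nb) − a n²/V² = 12459.7/1.67496 − 2198.92/3.09760 = 7438.80 − 709.879 = 6728.92 kPa
% deviation = (6728.92 − 7079.39)/7079.39 × 100% = -4.95%

-4.95 %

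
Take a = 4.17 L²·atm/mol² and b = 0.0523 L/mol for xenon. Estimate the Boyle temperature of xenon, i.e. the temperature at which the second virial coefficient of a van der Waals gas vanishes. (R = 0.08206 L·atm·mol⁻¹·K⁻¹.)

For a van der Waals gas the second virial coefficient B₂ = b − a/(RT) vanishes at T_B = a/(Rb).
T_B = 4.17/(0.08206×0.0523) = 4.17/0.0042917 = 971.6 K

T_B ≈ 971.6 K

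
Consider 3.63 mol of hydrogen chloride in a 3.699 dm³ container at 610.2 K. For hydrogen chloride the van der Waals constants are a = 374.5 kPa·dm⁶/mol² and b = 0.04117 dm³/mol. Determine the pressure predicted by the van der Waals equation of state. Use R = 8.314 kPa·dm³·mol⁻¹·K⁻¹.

P = nRT/(V − nb) − a n²/V²
nRT/(V − nb) = (3.63)(8.314)(610.2)/(3.699 − 3.63×0.04117) = 18416/3.5496 = 5188.2 kPa
a n²/V² = (374.5)(3.63)²/(3.699)² = 360.66 kPa
P = 5188.2 − 360.66 = 4828 kPa

P ≈ 4828 kPa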